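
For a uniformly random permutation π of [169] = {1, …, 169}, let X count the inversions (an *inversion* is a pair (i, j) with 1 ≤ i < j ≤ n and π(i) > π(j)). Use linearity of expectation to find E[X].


Write X = Σ X_I over the C(169, 2) = 14196 pairs i < j, with X_I the indicator of one inversion.
There are 14196 indicators.
For each fixed pair i < j, the values π(i) and π(j) are two distinct elements of {1, …, 169} in uniformly random order; by symmetry P[π(i) > π(j)] = 1/2.
By linearity: E[X] = 14196 · (1/2) = C(169, 2) · (1/2) = 14196/2 = 7098 ≈ 7098.00000.

E[X] = 7098 = 7098.00000.


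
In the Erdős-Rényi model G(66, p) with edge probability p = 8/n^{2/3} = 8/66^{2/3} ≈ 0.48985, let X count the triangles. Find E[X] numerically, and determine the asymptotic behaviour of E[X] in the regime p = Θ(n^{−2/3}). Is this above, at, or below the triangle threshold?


Number of potential triangles: C(66, 3) = 45760.
Each occurs with probability p³ ≈ (0.48985)³ ≈ 1.1753903e-01.
By linearity: E[X] = C(66, 3)·p³ ≈ 45760 · 1.1753903e-01 ≈ 5378.58586.
Since α = 2/3 < 1, p = c/n^{2/3} ≫ 1/n is above the triangle threshold p ~ 1/n. Asymptotically E[X] ~ (c³/6)·n^{3(1−α)} = (8³/6)·n^{1} → ∞; triangles are abundant w.h.p.

E[X] ≈ 5378.58586; in regime p = Θ(1/n^{2/3}) E[X] diverges (above the triangle threshold p ~ 1/n).


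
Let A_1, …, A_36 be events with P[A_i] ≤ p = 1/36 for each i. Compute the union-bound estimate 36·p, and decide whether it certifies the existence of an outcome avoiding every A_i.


Union bound: P[∪_{i=1}^{36} A_i] ≤ Σ_i P[A_i] ≤ 36·p = 36·(1/36) = 1.
Numerically: 1 ≈ 1.000.
Is 1 < 1? NO.
Since the bound 1 is ≥ 1, the union bound is uninformative here; it does NOT by itself certify existence.

36·p = 1 ≈ 1.000; existence NOT certified by the union bound.


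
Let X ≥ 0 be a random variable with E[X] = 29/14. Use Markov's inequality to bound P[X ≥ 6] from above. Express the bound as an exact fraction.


μ = E[X] = 29/14, a = 6.
Markov: P[X ≥ 6] ≤ μ/a = (29/14)/6 = 29/84.
Numerically: ≈ 0.345238.
(Since a = 6 > μ = 2.071429, the bound 29/84 is < 1 and informative.)

P[X ≥ 6] ≤ 29/84 ≈ 0.345238.


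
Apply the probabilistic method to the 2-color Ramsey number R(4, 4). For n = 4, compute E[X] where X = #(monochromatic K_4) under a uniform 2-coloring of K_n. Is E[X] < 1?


E[X] = C(4, 4) · 2^{1 − 6} = 1 · 2^{−5} = 1/32.
As a reduced fraction: E[X] = 1/32 ≈ 0.0312500.
Is E[X] < 1? YES.
Since E[X] < 1, there exists a 2-coloring of K_{4} with no monochromatic K_4; hence R(4, 4) > 4.

E[X] = 1/32 ≈ 0.0312500; E[X] < 1, so R(4, 4) > 4.


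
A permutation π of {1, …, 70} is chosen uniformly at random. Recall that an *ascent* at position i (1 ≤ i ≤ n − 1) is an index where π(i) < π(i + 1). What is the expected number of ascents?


Write X = Σ X_I over i = 1, …, 69, with X_I the indicator of one ascent.
There are 69 indicators.
For each fixed i, the pair (π(i), π(i+1)) is a uniformly random ordered pair of distinct values from {1, …, 70}; by symmetry P[π(i) < π(i+1)] = 1/2.
By linearity: E[X] = 69 · (1/2) = (70 − 1) · (1/2) = 69/2 ≈ 34.500.

E[X] = 69/2 = 34.500.


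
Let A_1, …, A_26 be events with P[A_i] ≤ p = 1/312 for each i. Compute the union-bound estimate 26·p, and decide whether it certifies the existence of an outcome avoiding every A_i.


Union bound: P[∪_{i=1}^{26} A_i] ≤ Σ_i P[A_i] ≤ 26·p = 26·(1/312) = 1/12.
Numerically: 1/12 ≈ 0.083.
Is 1/12 < 1? YES.
Since P[∪ A_i] ≤ 1/12 < 1, the complement has P[∩ A_i^c] ≥ 1 − 1/12 = 11/12 > 0, so some outcome avoids every A_i.

26·p = 1/12 ≈ 0.083; existence CERTIFIED by the union bound.


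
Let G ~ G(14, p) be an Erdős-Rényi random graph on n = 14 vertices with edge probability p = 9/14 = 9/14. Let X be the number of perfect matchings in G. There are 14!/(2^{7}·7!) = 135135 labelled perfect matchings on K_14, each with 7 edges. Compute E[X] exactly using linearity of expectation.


K_14 has 14!/(2^{7}·7!) = 135135 labelled perfect matchings.
For each such perfect matching H, let X_H = 1 if all 7 edges of H are present in G. Then P[X_H = 1] = p^{7} = (9/14)^{7} = 4782969/105413504.
By linearity: E[X] = Σ_H E[X_H] = 135135 · p^{7} = 135135 · 4782969/105413504 = 92335216545/15059072.
Numerically: E[X] ≈ 6131.53.

E[X] = 135135 · (9/14)^{7} = 92335216545/15059072 ≈ 6131.53.


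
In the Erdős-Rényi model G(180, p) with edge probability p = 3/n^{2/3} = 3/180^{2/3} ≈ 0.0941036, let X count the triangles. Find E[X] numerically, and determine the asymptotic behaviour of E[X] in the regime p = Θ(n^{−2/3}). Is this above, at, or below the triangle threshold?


Number of potential triangles: C(180, 3) = 955860.
Each occurs with probability p³ ≈ (0.0941036)³ ≈ 8.33333333e-04.
By linearity: E[X] = C(180, 3)·p³ ≈ 955860 · 8.33333333e-04 ≈ 796.550000.
Since α = 2/3 < 1, p = c/n^{2/3} ≫ 1/n is above the triangle threshold p ~ 1/n. Asymptotically E[X] ~ (c³/6)·n^{3(1−α)} = (3³/6)·n^{1} → ∞; triangles are abundant w.h.p.

E[X] ≈ 796.550000; in regime p = Θ(1/n^{2/3}) E[X] diverges (above the triangle threshold p ~ 1/n).


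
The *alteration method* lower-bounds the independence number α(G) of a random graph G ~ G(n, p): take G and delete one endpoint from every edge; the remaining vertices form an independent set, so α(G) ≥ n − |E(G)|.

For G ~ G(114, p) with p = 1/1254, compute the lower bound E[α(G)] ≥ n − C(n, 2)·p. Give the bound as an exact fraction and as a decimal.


E[|E(G)|] = C(114, 2)·p = 6441 · (1/1254) = 113/22.
E[α(G)] ≥ n − E[|E(G)|] = 114 − 113/22 = 2395/22.
Numerically: ≈ 108.864.
(This is only a lower bound; the true E[α(G)] may be larger.)

E[α(G)] ≥ 2395/22 ≈ 108.864.


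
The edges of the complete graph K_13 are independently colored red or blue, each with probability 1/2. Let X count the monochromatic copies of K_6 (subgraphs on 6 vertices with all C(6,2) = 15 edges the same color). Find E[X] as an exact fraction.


Let X = Σ_S X_S over the C(13, 6) = 1716 subsets S of size 6, where X_S = 1 if the K_6 on S is monochromatic.
For a fixed S, the K_6 on S has C(6, 2) = 15 edges. P[all 15 edges red] = (1/2)^15, and likewise for blue, so P[monochromatic] = 2·(1/2)^15 = 2^{1 − 15} = 1/16384.
By linearity: E[X] = C(13, 6) · 2^{1 − 15} = 1716 · 1/16384 = 429/4096.
Numerically: E[X] ≈ 0.1047.

E[X] = C(13,6)·2^(1−C(6,2)) = 429/4096 ≈ 0.1047.


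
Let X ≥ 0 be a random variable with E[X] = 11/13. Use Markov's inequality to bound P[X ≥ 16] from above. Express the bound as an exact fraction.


μ = E[X] = 11/13, a = 16.
Markov: P[X ≥ 16] ≤ μ/a = (11/13)/16 = 11/208.
Numerically: ≈ 0.053.
(Since a = 16 > μ = 0.846, the bound 11/208 is < 1 and informative.)

P[X ≥ 16] ≤ 11/208 ≈ 0.053.


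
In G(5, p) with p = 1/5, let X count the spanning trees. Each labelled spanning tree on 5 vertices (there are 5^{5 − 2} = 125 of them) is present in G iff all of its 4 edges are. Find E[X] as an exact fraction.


K_5 has 5^{5 − 2} = 125 labelled spanning trees.
For each such spanning tree H, let X_H = 1 if all 4 edges of H are present in G. Then P[X_H = 1] = p^{4} = (1/5)^{4} = 1/625.
Summing the indicators: E[X] = Σ_H E[X_H] = 125 · p^{4} = 125 · 1/625 = 1/5.
Numerically: E[X] ≈ 0.2.

E[X] = 125 · (1/5)^{4} = 1/5 ≈ 0.2.


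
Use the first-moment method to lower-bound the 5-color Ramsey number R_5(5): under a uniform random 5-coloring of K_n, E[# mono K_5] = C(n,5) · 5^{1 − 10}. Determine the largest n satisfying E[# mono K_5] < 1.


We need C(n, 5) · 5^{1 − 10} < 1, i.e. C(n, 5) < 5^{10 − 1} = 1953125.
Check values of n near the boundary:
  n = 44: C(44, 5) = 1086008; 1086008 < 1953125? YES
  n = 45: C(45, 5) = 1221759; 1221759 < 1953125? YES
  n = 46: C(46, 5) = 1370754; 1370754 < 1953125? YES
  n = 47: C(47, 5) = 1533939; 1533939 < 1953125? YES
  n = 48: C(48, 5) = 1712304; 1712304 < 1953125? YES
  n = 49: C(49, 5) = 1906884; 1906884 < 1953125? YES
  n = 50: C(50, 5) = 2118760; 2118760 < 1953125? NO
The largest n with C(n, 5) < 1953125 is n = 49 (where E[X] = 1906884/1953125 ≈ 0.976). Hence R_5(5) > 49, i.e. R_5(5) ≥ 50.

Largest n = 49; hence R_5(5) > 49.


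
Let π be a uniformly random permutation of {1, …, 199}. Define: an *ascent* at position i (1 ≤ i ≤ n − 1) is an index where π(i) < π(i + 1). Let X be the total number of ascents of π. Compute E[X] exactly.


Write X = Σ X_I over i = 1, …, 198, with X_I the indicator of one ascent.
There are 198 indicators.
For each fixed i, the pair (π(i), π(i+1)) is a uniformly random ordered pair of distinct values from {1, …, 199}; by symmetry P[π(i) < π(i+1)] = 1/2.
By linearity: E[X] = 198 · (1/2) = (199 − 1) · (1/2) = 99 ≈ 99.000.

E[X] = 99 = 99.000.


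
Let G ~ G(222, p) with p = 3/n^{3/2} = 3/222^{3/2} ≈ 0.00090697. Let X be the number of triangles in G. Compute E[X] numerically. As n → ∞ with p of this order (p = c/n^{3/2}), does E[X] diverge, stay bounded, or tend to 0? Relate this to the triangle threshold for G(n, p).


Number of potential triangles: C(222, 3) = 1798940.
Each occurs with probability p³ ≈ (0.00090697)³ ≈ 7.4606279e-10.
By linearity: E[X] = C(222, 3)·p³ ≈ 1798940 · 7.4606279e-10 ≈ 0.00134.
Since α = 3/2 > 1, p = c/n^{3/2} = o(1/n) is below the triangle threshold p ~ 1/n. Asymptotically E[X] ~ (c³/6)·n^{3(1−α)} = (3³/6)·n^{-1.5} → 0, so by Markov's inequality G has no triangles w.h.p.

E[X] ≈ 0.00134; in regime p = Θ(1/n^{3/2}) E[X] tends to 0 (below the triangle threshold p ~ 1/n).


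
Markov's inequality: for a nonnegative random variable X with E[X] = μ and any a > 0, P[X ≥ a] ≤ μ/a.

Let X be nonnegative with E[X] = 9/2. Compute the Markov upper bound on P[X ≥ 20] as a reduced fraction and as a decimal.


μ = E[X] = 9/2, a = 20.
Markov: P[X ≥ 20] ≤ μ/a = (9/2)/20 = 9/40.
Numerically: ≈ 0.225000.
(Since a = 20 > μ = 4.500000, the bound 9/40 is < 1 and informative.)

P[X ≥ 20] ≤ 9/40 ≈ 0.225000.


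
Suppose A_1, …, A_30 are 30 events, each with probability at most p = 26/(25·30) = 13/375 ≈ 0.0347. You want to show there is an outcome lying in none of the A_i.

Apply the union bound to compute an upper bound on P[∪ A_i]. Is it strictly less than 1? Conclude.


Union bound: P[∪_{i=1}^{30} A_i] ≤ Σ_i P[A_i] ≤ 30·p = 30·(13/375) = 26/25.
Numerically: 26/25 ≈ 1.0400.
Is 26/25 < 1? NO.
Since the bound 26/25 is ≥ 1, the union bound is uninformative here; it does NOT by itself certify existence.

30·p = 26/25 ≈ 1.0400; existence NOT certified by the union bound.


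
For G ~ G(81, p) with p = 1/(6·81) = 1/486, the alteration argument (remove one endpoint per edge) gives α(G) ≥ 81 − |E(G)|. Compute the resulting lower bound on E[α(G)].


E[|E(G)|] = C(81, 2)·p = 3240 · (1/486) = 20/3.
E[α(G)] ≥ n − E[|E(G)|] = 81 − 20/3 = 223/3.
Numerically: ≈ 74.3333.
(This is only a lower bound; the true E[α(G)] may be larger.)

E[α(G)] ≥ 223/3 ≈ 74.3333.


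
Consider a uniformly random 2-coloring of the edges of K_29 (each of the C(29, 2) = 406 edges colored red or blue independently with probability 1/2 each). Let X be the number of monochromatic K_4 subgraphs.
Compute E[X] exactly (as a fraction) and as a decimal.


Let X = Σ_S X_S over the C(29, 4) = 23751 subsets S of size 4, where X_S = 1 if the K_4 on S is monochromatic.
For a fixed S, the K_4 on S has C(4, 2) = 6 edges. P[all 6 edges red] = (1/2)^6, and likewise for blue, so P[monochromatic] = 2·(1/2)^6 = 2^{1 − 6} = 1/32.
By linearity: E[X] = C(29, 4) · 2^{1 − 6} = 23751 · 1/32 = 23751/32.
Numerically: E[X] ≈ 742.21875.

E[X] = C(29,4)·2^(1−C(4,2)) = 23751/32 ≈ 742.21875.


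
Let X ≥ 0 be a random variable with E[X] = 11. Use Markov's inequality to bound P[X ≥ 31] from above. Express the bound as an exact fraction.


μ = E[X] = 11, a = 31.
Markov: P[X ≥ 31] ≤ μ/a = (11)/31 = 11/31.
Numerically: ≈ 0.354839.
(Since a = 31 > μ = 11.000000, the bound 11/31 is < 1 and informative.)

P[X ≥ 31] ≤ 11/31 ≈ 0.354839.


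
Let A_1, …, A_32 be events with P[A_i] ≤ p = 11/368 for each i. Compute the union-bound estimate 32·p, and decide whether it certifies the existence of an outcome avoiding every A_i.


Union bound: P[∪_{i=1}^{32} A_i] ≤ Σ_i P[A_i] ≤ 32·p = 32·(11/368) = 22/23.
Numerically: 22/23 ≈ 0.957.
Is 22/23 < 1? YES.
Since P[∪ A_i] ≤ 22/23 < 1, the complement has P[∩ A_i^c] ≥ 1 − 22/23 = 1/23 > 0, so some outcome avoids every A_i.

32·p = 22/23 ≈ 0.957; existence CERTIFIED by the union bound.


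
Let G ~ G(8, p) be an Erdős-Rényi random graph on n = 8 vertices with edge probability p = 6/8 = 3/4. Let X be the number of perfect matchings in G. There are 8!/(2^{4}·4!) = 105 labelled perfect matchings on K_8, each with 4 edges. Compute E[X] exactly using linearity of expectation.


K_8 has 8!/(2^{4}·4!) = 105 labelled perfect matchings.
For each such perfect matching H, let X_H = 1 if all 4 edges of H are present in G. Then P[X_H = 1] = p^{4} = (3/4)^{4} = 81/256.
Summing the indicators: E[X] = Σ_H E[X_H] = 105 · p^{4} = 105 · 81/256 = 8505/256.
Numerically: E[X] ≈ 33.2227.

E[X] = 105 · (3/4)^{4} = 8505/256 ≈ 33.2227.


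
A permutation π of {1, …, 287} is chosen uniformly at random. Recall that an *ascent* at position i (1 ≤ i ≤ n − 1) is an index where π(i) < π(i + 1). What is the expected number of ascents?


Write X = Σ X_I over i = 1, …, 286, with X_I the indicator of one ascent.
There are 286 indicators.
For each fixed i, the pair (π(i), π(i+1)) is a uniformly random ordered pair of distinct values from {1, …, 287}; by symmetry P[π(i) < π(i+1)] = 1/2.
By linearity: E[X] = 286 · (1/2) = (287 − 1) · (1/2) = 143 ≈ 143.0000.

E[X] = 143 = 143.0000.


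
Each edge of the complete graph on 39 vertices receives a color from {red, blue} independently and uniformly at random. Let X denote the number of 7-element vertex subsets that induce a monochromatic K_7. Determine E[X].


Let X = Σ_S X_S over the C(39, 7) = 15380937 subsets S of size 7, where X_S = 1 if the K_7 on S is monochromatic.
For a fixed S, the K_7 on S has C(7, 2) = 21 edges. P[all 21 edges red] = (1/2)^21, and likewise for blue, so P[monochromatic] = 2·(1/2)^21 = 2^{1 − 21} = 1/1048576.
By linearity of expectation: E[X] = C(39, 7) · 2^{1 − 21} = 15380937 · 1/1048576 = 15380937/1048576.
Numerically: E[X] ≈ 14.668405.

E[X] = C(39,7)·2^(1−C(7,2)) = 15380937/1048576 ≈ 14.668405.


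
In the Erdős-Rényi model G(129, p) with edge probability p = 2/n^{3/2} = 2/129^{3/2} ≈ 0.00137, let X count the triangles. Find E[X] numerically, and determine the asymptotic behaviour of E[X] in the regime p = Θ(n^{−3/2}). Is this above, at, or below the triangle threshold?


Number of potential triangles: C(129, 3) = 349504.
Each occurs with probability p³ ≈ (0.00137)³ ≈ 2.54353e-09.
By linearity: E[X] = C(129, 3)·p³ ≈ 349504 · 2.54353e-09 ≈ 0.001.
Since α = 3/2 > 1, p = c/n^{3/2} = o(1/n) is below the triangle threshold p ~ 1/n. Asymptotically E[X] ~ (c³/6)·n^{3(1−α)} = (2³/6)·n^{-1.5} → 0, so by Markov's inequality G has no triangles w.h.p.

E[X] ≈ 0.001; in regime p = Θ(1/n^{3/2}) E[X] tends to 0 (below the triangle threshold p ~ 1/n).


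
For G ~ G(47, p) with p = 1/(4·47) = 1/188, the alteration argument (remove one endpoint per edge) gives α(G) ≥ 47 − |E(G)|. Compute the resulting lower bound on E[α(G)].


E[|E(G)|] = C(47, 2)·p = 1081 · (1/188) = 23/4.
E[α(G)] ≥ n − E[|E(G)|] = 47 − 23/4 = 165/4.
Numerically: ≈ 41.250000.
(This is only a lower bound; the true E[α(G)] may be larger.)

E[α(G)] ≥ 165/4 ≈ 41.250000.


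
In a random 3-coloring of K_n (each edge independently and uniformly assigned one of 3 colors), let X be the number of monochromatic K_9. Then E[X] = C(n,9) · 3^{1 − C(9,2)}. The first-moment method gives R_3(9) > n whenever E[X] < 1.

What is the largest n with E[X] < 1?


We need C(n, 9) · 3^{1 − 36} < 1, i.e. C(n, 9) < 3^{36 − 1} = 50031545098999707.
Check values of n near the boundary:
  n = 299: C(299, 9) = 46610674441390059; 46610674441390059 < 50031545098999707? YES
  n = 300: C(300, 9) = 48052241692154700; 48052241692154700 < 50031545098999707? YES
  n = 301: C(301, 9) = 49533303936090975; 49533303936090975 < 50031545098999707? YES
  n = 302: C(302, 9) = 51054804739588650; 51054804739588650 < 50031545098999707? NO
  n = 303: C(303, 9) = 52617706925494425; 52617706925494425 < 50031545098999707? NO
  n = 304: C(304, 9) = 54222992899492560; 54222992899492560 < 50031545098999707? NO
The largest n with C(n, 9) < 50031545098999707 is n = 301 (where E[X] = 16511101312030325/16677181699666569 ≈ 0.9900). Hence R_3(9) > 301, i.e. R_3(9) ≥ 302.

Largest n = 301; hence R_3(9) > 301.


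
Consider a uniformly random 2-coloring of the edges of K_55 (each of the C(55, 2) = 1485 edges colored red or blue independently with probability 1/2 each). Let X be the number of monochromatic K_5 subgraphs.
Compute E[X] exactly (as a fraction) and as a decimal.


Let X = Σ_S X_S over the C(55, 5) = 3478761 subsets S of size 5, where X_S = 1 if the K_5 on S is monochromatic.
For a fixed S, the K_5 on S has C(5, 2) = 10 edges. P[all 10 edges red] = (1/2)^10, and likewise for blue, so P[monochromatic] = 2·(1/2)^10 = 2^{1 − 10} = 1/512.
By linearity of expectation: E[X] = C(55, 5) · 2^{1 − 10} = 3478761 · 1/512 = 3478761/512.
Numerically: E[X] ≈ 6794.455078.

E[X] = C(55,5)·2^(1−C(5,2)) = 3478761/512 ≈ 6794.455078.


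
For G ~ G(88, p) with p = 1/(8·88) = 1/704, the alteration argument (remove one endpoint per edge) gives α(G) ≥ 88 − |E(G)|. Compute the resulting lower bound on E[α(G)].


E[|E(G)|] = C(88, 2)·p = 3828 · (1/704) = 87/16.
E[α(G)] ≥ n − E[|E(G)|] = 88 − 87/16 = 1321/16.
Numerically: ≈ 82.562500.
(This is only a lower bound; the true E[α(G)] may be larger.)

E[α(G)] ≥ 1321/16 ≈ 82.562500.


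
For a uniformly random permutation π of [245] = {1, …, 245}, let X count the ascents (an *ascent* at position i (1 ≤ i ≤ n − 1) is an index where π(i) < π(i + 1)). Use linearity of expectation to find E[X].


Write X = Σ X_I over i = 1, …, 244, with X_I the indicator of one ascent.
There are 244 indicators.
For each fixed i, the pair (π(i), π(i+1)) is a uniformly random ordered pair of distinct values from {1, …, 245}; by symmetry P[π(i) < π(i+1)] = 1/2.
By linearity: E[X] = 244 · (1/2) = (245 − 1) · (1/2) = 122 ≈ 122.00000.

E[X] = 122 = 122.00000.


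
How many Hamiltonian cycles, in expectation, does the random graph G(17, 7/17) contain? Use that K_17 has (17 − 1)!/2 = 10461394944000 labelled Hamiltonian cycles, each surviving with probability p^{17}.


K_17 has (17 − 1)!/2 = 10461394944000 labelled Hamiltonian cycles.
For each such Hamiltonian cycle H, let X_H = 1 if all 17 edges of H are present in G. Then P[X_H = 1] = p^{17} = (7/17)^{17} = 232630513987207/827240261886336764177.
By linearity: E[X] = Σ_H E[X_H] = 10461394944000 · p^{17} = 10461394944000 · 232630513987207/827240261886336764177 = 2433639682845888590481408000/827240261886336764177.
Numerically: E[X] ≈ 2.9419e+06.

E[X] = 10461394944000 · (7/17)^{17} = 2433639682845888590481408000/827240261886336764177 ≈ 2.9419e+06.


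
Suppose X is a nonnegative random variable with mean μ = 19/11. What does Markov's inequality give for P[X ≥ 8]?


μ = E[X] = 19/11, a = 8.
Markov: P[X ≥ 8] ≤ μ/a = (19/11)/8 = 19/88.
Numerically: ≈ 0.2159.
(Since a = 8 > μ = 1.7273, the bound 19/88 is < 1 and informative.)

P[X ≥ 8] ≤ 19/88 ≈ 0.2159.


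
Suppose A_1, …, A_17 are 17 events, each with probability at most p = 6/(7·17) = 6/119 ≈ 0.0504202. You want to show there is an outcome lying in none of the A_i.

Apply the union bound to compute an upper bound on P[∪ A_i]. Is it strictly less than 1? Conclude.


Union bound: P[∪_{i=1}^{17} A_i] ≤ Σ_i P[A_i] ≤ 17·p = 17·(6/119) = 6/7.
Numerically: 6/7 ≈ 0.8571429.
Is 6/7 < 1? YES.
Since P[∪ A_i] ≤ 6/7 < 1, the complement has P[∩ A_i^c] ≥ 1 − 6/7 = 1/7 > 0, so some outcome avoids every A_i.

17·p = 6/7 ≈ 0.8571429; existence CERTIFIED by the union bound.


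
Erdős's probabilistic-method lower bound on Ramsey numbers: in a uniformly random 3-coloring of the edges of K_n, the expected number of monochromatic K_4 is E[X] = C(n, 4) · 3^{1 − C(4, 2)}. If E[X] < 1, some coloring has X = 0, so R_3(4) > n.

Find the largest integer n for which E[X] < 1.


We need C(n, 4) · 3^{1 − 6} < 1, i.e. C(n, 4) < 3^{6 − 1} = 243.
Check values of n near the boundary:
  n = 8: C(8, 4) = 70; 70 < 243? YES
  n = 9: C(9, 4) = 126; 126 < 243? YES
  n = 10: C(10, 4) = 210; 210 < 243? YES
  n = 11: C(11, 4) = 330; 330 < 243? NO
The largest n with C(n, 4) < 243 is n = 10 (where E[X] = 70/81 ≈ 0.864198). Hence R_3(4) > 10, i.e. R_3(4) ≥ 11.

Largest n = 10; hence R_3(4) > 10.


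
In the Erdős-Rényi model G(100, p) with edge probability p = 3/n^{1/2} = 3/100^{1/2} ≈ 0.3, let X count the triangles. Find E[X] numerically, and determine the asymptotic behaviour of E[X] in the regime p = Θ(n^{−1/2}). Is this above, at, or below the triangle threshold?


Number of potential triangles: C(100, 3) = 161700.
Each occurs with probability p³ ≈ (0.3)³ ≈ 2.7000000e-02.
By linearity: E[X] = C(100, 3)·p³ ≈ 161700 · 2.7000000e-02 ≈ 4365.90000.
Since α = 1/2 < 1, p = c/n^{1/2} ≫ 1/n is above the triangle threshold p ~ 1/n. Asymptotically E[X] ~ (c³/6)·n^{3(1−α)} = (3³/6)·n^{1.5} → ∞; triangles are abundant w.h.p.

E[X] ≈ 4365.90000; in regime p = Θ(1/n^{1/2}) E[X] diverges (above the triangle threshold p ~ 1/n).


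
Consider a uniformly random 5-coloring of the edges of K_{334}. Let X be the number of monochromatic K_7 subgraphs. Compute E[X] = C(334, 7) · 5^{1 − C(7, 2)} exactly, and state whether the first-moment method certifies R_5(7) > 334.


E[X] = C(334, 7) · 5^{1 − 21} = 86359460961576 · 5^{−20} = 86359460961576/95367431640625.
As a reduced fraction: E[X] = 86359460961576/95367431640625 ≈ 0.905545.
Is E[X] < 1? YES.
Since E[X] < 1, there exists a 5-coloring of K_{334} with no monochromatic K_7; hence R_5(7) > 334.

E[X] = 86359460961576/95367431640625 ≈ 0.905545; E[X] < 1, so R_5(7) > 334.


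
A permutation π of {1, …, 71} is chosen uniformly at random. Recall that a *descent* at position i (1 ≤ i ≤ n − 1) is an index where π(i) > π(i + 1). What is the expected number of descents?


Write X = Σ X_I over i = 1, …, 70, with X_I the indicator of one descent.
There are 70 indicators.
For each fixed i, the pair (π(i), π(i+1)) is a uniformly random ordered pair of distinct values from {1, …, 71}; by symmetry P[π(i) > π(i+1)] = 1/2.
By linearity: E[X] = 70 · (1/2) = (71 − 1) · (1/2) = 35 ≈ 35.0000.

E[X] = 35 = 35.0000.


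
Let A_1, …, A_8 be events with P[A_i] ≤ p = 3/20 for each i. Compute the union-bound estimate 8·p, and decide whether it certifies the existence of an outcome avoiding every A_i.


Union bound: P[∪_{i=1}^{8} A_i] ≤ Σ_i P[A_i] ≤ 8·p = 8·(3/20) = 6/5.
Numerically: 6/5 ≈ 1.2000.
Is 6/5 < 1? NO.
Since the bound 6/5 is ≥ 1, the union bound is uninformative here; it does NOT by itself certify existence.

8·p = 6/5 ≈ 1.2000; existence NOT certified by the union bound.


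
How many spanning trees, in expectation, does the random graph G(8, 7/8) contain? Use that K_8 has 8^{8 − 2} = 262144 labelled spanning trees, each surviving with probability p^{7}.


K_8 has 8^{8 − 2} = 262144 labelled spanning trees.
For each such spanning tree H, let X_H = 1 if all 7 edges of H are present in G. Then P[X_H = 1] = p^{7} = (7/8)^{7} = 823543/2097152.
By linearity: E[X] = Σ_H E[X_H] = 262144 · p^{7} = 262144 · 823543/2097152 = 823543/8.
Numerically: E[X] ≈ 1.029e+05.

E[X] = 262144 · (7/8)^{7} = 823543/8 ≈ 1.029e+05.


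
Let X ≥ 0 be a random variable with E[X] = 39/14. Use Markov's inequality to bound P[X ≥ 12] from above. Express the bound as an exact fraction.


μ = E[X] = 39/14, a = 12.
Markov: P[X ≥ 12] ≤ μ/a = (39/14)/12 = 13/56.
Numerically: ≈ 0.232143.
(Since a = 12 > μ = 2.785714, the bound 13/56 is < 1 and informative.)

P[X ≥ 12] ≤ 13/56 ≈ 0.232143.


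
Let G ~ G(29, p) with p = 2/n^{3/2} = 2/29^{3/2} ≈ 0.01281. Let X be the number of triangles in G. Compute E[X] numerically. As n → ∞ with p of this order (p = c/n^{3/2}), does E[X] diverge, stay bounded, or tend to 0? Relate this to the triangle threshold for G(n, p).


Number of potential triangles: C(29, 3) = 3654.
Each occurs with probability p³ ≈ (0.01281)³ ≈ 2.100385e-06.
By linearity: E[X] = C(29, 3)·p³ ≈ 3654 · 2.100385e-06 ≈ 0.0077.
Since α = 3/2 > 1, p = c/n^{3/2} = o(1/n) is below the triangle threshold p ~ 1/n. Asymptotically E[X] ~ (c³/6)·n^{3(1−α)} = (2³/6)·n^{-1.5} → 0, so by Markov's inequality G has no triangles w.h.p.

E[X] ≈ 0.0077; in regime p = Θ(1/n^{3/2}) E[X] tends to 0 (below the triangle threshold p ~ 1/n).


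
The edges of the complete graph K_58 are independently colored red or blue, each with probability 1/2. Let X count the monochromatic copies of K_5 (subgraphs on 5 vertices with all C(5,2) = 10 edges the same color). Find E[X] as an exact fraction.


Let X = Σ_S X_S over the C(58, 5) = 4582116 subsets S of size 5, where X_S = 1 if the K_5 on S is monochromatic.
For a fixed S, the K_5 on S has C(5, 2) = 10 edges. P[all 10 edges red] = (1/2)^10, and likewise for blue, so P[monochromatic] = 2·(1/2)^10 = 2^{1 − 10} = 1/512.
Summing: E[X] = C(58, 5) · 2^{1 − 10} = 4582116 · 1/512 = 1145529/128.
Numerically: E[X] ≈ 8949.445.

E[X] = C(58,5)·2^(1−C(5,2)) = 1145529/128 ≈ 8949.445.


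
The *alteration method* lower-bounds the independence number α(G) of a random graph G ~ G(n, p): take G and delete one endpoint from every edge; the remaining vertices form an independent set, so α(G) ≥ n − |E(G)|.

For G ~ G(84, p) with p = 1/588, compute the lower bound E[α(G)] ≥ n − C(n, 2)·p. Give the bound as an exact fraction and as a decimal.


E[|E(G)|] = C(84, 2)·p = 3486 · (1/588) = 83/14.
E[α(G)] ≥ n − E[|E(G)|] = 84 − 83/14 = 1093/14.
Numerically: ≈ 78.0714.
(This is only a lower bound; the true E[α(G)] may be larger.)

E[α(G)] ≥ 1093/14 ≈ 78.0714.


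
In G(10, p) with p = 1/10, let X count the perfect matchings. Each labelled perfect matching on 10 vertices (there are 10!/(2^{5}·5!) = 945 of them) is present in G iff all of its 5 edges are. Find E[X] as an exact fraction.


K_10 has 10!/(2^{5}·5!) = 945 labelled perfect matchings.
For each such perfect matching H, let X_H = 1 if all 5 edges of H are present in G. Then P[X_H = 1] = p^{5} = (1/10)^{5} = 1/100000.
By linearity of expectation: E[X] = Σ_H E[X_H] = 945 · p^{5} = 945 · 1/100000 = 189/20000.
Numerically: E[X] ≈ 0.00945.

E[X] = 945 · (1/10)^{5} = 189/20000 ≈ 0.00945.


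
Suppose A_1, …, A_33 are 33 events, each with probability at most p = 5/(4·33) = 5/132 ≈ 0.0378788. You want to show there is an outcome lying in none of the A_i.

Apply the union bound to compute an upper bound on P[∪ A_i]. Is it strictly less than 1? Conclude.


Union bound: P[∪_{i=1}^{33} A_i] ≤ Σ_i P[A_i] ≤ 33·p = 33·(5/132) = 5/4.
Numerically: 5/4 ≈ 1.2500000.
Is 5/4 < 1? NO.
Since the bound 5/4 is ≥ 1, the union bound is uninformative here; it does NOT by itself certify existence.

33·p = 5/4 ≈ 1.2500000; existence NOT certified by the union bound.


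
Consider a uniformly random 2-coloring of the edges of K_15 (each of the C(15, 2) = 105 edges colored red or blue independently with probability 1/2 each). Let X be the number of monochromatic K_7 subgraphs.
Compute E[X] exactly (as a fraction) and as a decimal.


Let X = Σ_S X_S over the C(15, 7) = 6435 subsets S of size 7, where X_S = 1 if the K_7 on S is monochromatic.
For a fixed S, the K_7 on S has C(7, 2) = 21 edges. P[all 21 edges red] = (1/2)^21, and likewise for blue, so P[monochromatic] = 2·(1/2)^21 = 2^{1 − 21} = 1/1048576.
By linearity: E[X] = C(15, 7) · 2^{1 − 21} = 6435 · 1/1048576 = 6435/1048576.
Numerically: E[X] ≈ 0.006137.

E[X] = C(15,7)·2^(1−C(7,2)) = 6435/1048576 ≈ 0.006137.


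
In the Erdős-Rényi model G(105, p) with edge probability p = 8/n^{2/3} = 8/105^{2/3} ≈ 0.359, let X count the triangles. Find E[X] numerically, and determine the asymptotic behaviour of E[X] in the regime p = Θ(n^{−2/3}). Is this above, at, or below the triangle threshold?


Number of potential triangles: C(105, 3) = 187460.
Each occurs with probability p³ ≈ (0.359)³ ≈ 4.64399e-02.
By linearity: E[X] = C(105, 3)·p³ ≈ 187460 · 4.64399e-02 ≈ 8705.625.
Since α = 2/3 < 1, p = c/n^{2/3} ≫ 1/n is above the triangle threshold p ~ 1/n. Asymptotically E[X] ~ (c³/6)·n^{3(1−α)} = (8³/6)·n^{1} → ∞; triangles are abundant w.h.p.

E[X] ≈ 8705.625; in regime p = Θ(1/n^{2/3}) E[X] diverges (above the triangle threshold p ~ 1/n).


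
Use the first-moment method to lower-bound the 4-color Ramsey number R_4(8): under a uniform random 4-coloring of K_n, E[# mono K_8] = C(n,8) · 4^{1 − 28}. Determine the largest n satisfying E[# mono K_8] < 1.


We need C(n, 8) · 4^{1 − 28} < 1, i.e. C(n, 8) < 4^{28 − 1} = 18014398509481984.
Check values of n near the boundary:
  n = 406: C(406, 8) = 17082453897995850; 17082453897995850 < 18014398509481984? YES
  n = 407: C(407, 8) = 17424959239309050; 17424959239309050 < 18014398509481984? YES
  n = 408: C(408, 8) = 17773458424095231; 17773458424095231 < 18014398509481984? YES
  n = 409: C(409, 8) = 18128041135797879; 18128041135797879 < 18014398509481984? NO
  n = 410: C(410, 8) = 18488798173326195; 18488798173326195 < 18014398509481984? NO
  n = 411: C(411, 8) = 18855821462126715; 18855821462126715 < 18014398509481984? NO
The largest n with C(n, 8) < 18014398509481984 is n = 408 (where E[X] = 17773458424095231/18014398509481984 ≈ 0.987). Hence R_4(8) > 408, i.e. R_4(8) ≥ 409.

Largest n = 408; hence R_4(8) > 408.


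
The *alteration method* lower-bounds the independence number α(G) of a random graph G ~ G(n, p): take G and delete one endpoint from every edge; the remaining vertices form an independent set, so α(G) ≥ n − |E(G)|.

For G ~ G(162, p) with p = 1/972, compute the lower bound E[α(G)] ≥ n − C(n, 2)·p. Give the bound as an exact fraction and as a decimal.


E[|E(G)|] = C(162, 2)·p = 13041 · (1/972) = 161/12.
E[α(G)] ≥ n − E[|E(G)|] = 162 − 161/12 = 1783/12.
Numerically: ≈ 148.58333.
(This is only a lower bound; the true E[α(G)] may be larger.)

E[α(G)] ≥ 1783/12 ≈ 148.58333.


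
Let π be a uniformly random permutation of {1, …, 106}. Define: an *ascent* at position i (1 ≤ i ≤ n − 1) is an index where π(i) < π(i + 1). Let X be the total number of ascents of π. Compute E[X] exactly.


Write X = Σ X_I over i = 1, …, 105, with X_I the indicator of one ascent.
There are 105 indicators.
For each fixed i, the pair (π(i), π(i+1)) is a uniformly random ordered pair of distinct values from {1, …, 106}; by symmetry P[π(i) < π(i+1)] = 1/2.
By linearity: E[X] = 105 · (1/2) = (106 − 1) · (1/2) = 105/2 ≈ 52.5000.

E[X] = 105/2 = 52.5000.


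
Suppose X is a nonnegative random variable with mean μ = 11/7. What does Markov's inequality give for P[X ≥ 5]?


μ = E[X] = 11/7, a = 5.
Markov: P[X ≥ 5] ≤ μ/a = (11/7)/5 = 11/35.
Numerically: ≈ 0.314286.
(Since a = 5 > μ = 1.571429, the bound 11/35 is < 1 and informative.)

P[X ≥ 5] ≤ 11/35 ≈ 0.314286.


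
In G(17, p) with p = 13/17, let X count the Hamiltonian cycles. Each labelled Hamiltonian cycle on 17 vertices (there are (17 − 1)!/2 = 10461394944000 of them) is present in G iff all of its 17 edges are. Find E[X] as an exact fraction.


K_17 has (17 − 1)!/2 = 10461394944000 labelled Hamiltonian cycles.
For each such Hamiltonian cycle H, let X_H = 1 if all 17 edges of H are present in G. Then P[X_H = 1] = p^{17} = (13/17)^{17} = 8650415919381337933/827240261886336764177.
By linearity: E[X] = Σ_H E[X_H] = 10461394944000 · p^{17} = 10461394944000 · 8650415919381337933/827240261886336764177 = 90495417362513040260241610752000/827240261886336764177.
Numerically: E[X] ≈ 1.09394e+11.

E[X] = 10461394944000 · (13/17)^{17} = 90495417362513040260241610752000/827240261886336764177 ≈ 1.09394e+11.


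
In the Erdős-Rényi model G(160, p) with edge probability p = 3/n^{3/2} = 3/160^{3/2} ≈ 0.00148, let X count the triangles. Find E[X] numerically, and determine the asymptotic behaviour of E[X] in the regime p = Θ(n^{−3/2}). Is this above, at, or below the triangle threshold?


Number of potential triangles: C(160, 3) = 669920.
Each occurs with probability p³ ≈ (0.00148)³ ≈ 3.25705e-09.
By linearity: E[X] = C(160, 3)·p³ ≈ 669920 · 3.25705e-09 ≈ 0.002.
Since α = 3/2 > 1, p = c/n^{3/2} = o(1/n) is below the triangle threshold p ~ 1/n. Asymptotically E[X] ~ (c³/6)·n^{3(1−α)} = (3³/6)·n^{-1.5} → 0, so by Markov's inequality G has no triangles w.h.p.

E[X] ≈ 0.002; in regime p = Θ(1/n^{3/2}) E[X] tends to 0 (below the triangle threshold p ~ 1/n).


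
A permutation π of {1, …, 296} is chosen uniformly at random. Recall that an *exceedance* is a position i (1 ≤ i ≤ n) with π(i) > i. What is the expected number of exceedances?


Write X = Σ_{i=1}^{296} X_i, where X_i = 1_{π(i) > i}.
For each fixed i, π(i) is uniform over {1, …, 296} (marginal of a uniform permutation), so P[π(i) > i] = (n − i)/n. Summing: Σ_{i=1}^{296} (n − i)/n = (0 + 1 + … + 295)/296 = 296(296 − 1)/(2·296) = (296 − 1)/2.
Hence E[X] = Σ_{i=1}^{296} (296 − i)/296 = 295/2 ≈ 147.50000.

E[X] = 295/2 = 147.50000.


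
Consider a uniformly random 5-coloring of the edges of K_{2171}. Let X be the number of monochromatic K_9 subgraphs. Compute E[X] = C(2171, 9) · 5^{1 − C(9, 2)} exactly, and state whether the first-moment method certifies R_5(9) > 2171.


E[X] = C(2171, 9) · 5^{1 − 36} = 2903784578674959601827205 · 5^{−35} = 2903784578674959601827205/2910383045673370361328125.
As a reduced fraction: E[X] = 580756915734991920365441/582076609134674072265625 ≈ 0.9977328.
Is E[X] < 1? YES.
Since E[X] < 1, there exists a 5-coloring of K_{2171} with no monochromatic K_9; hence R_5(9) > 2171.

E[X] = 580756915734991920365441/582076609134674072265625 ≈ 0.9977328; E[X] < 1, so R_5(9) > 2171.


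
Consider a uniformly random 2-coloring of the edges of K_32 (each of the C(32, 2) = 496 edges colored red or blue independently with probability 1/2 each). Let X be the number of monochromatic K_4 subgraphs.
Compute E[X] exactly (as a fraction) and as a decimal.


Let X = Σ_S X_S over the C(32, 4) = 35960 subsets S of size 4, where X_S = 1 if the K_4 on S is monochromatic.
For a fixed S, the K_4 on S has C(4, 2) = 6 edges. P[all 6 edges red] = (1/2)^6, and likewise for blue, so P[monochromatic] = 2·(1/2)^6 = 2^{1 − 6} = 1/32.
By linearity of expectation: E[X] = C(32, 4) · 2^{1 − 6} = 35960 · 1/32 = 4495/4.
Numerically: E[X] ≈ 1123.750.

E[X] = C(32,4)·2^(1−C(4,2)) = 4495/4 ≈ 1123.750.


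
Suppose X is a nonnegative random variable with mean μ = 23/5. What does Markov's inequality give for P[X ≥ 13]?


μ = E[X] = 23/5, a = 13.
Markov: P[X ≥ 13] ≤ μ/a = (23/5)/13 = 23/65.
Numerically: ≈ 0.353846.
(Since a = 13 > μ = 4.600000, the bound 23/65 is < 1 and informative.)

P[X ≥ 13] ≤ 23/65 ≈ 0.353846.


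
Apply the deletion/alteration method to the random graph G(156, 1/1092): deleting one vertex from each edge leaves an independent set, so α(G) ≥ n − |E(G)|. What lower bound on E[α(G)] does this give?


E[|E(G)|] = C(156, 2)·p = 12090 · (1/1092) = 155/14.
E[α(G)] ≥ n − E[|E(G)|] = 156 − 155/14 = 2029/14.
Numerically: ≈ 144.929.
(This is only a lower bound; the true E[α(G)] may be larger.)

E[α(G)] ≥ 2029/14 ≈ 144.929.


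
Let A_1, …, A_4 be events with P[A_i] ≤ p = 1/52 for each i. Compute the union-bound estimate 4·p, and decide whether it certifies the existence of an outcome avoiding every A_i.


Union bound: P[∪_{i=1}^{4} A_i] ≤ Σ_i P[A_i] ≤ 4·p = 4·(1/52) = 1/13.
Numerically: 1/13 ≈ 0.077.
Is 1/13 < 1? YES.
Since P[∪ A_i] ≤ 1/13 < 1, the complement has P[∩ A_i^c] ≥ 1 − 1/13 = 12/13 > 0, so some outcome avoids every A_i.

4·p = 1/13 ≈ 0.077; existence CERTIFIED by the union bound.


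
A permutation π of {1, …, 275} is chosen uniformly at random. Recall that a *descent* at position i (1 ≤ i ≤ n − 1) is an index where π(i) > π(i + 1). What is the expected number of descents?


Write X = Σ X_I over i = 1, …, 274, with X_I the indicator of one descent.
There are 274 indicators.
For each fixed i, the pair (π(i), π(i+1)) is a uniformly random ordered pair of distinct values from {1, …, 275}; by symmetry P[π(i) > π(i+1)] = 1/2.
By linearity: E[X] = 274 · (1/2) = (275 − 1) · (1/2) = 137 ≈ 137.000.

E[X] = 137 = 137.000.


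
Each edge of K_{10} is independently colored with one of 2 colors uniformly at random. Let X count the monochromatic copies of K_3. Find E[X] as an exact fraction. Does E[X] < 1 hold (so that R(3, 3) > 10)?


E[X] = C(10, 3) · 2^{1 − 3} = 120 · 2^{−2} = 120/4.
As a reduced fraction: E[X] = 30 ≈ 30.00000.
Is E[X] < 1? NO.
Since E[X] ≥ 1, the first-moment bound is inconclusive at n = 10; it does NOT by itself certify R(3, 3) > 10.

E[X] = 30 ≈ 30.00000; E[X] ≥ 1; first-moment method inconclusive here.


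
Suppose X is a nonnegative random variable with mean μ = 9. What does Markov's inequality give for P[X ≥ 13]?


μ = E[X] = 9, a = 13.
Markov: P[X ≥ 13] ≤ μ/a = (9)/13 = 9/13.
Numerically: ≈ 0.69231.
(Since a = 13 > μ = 9.00000, the bound 9/13 is < 1 and informative.)

P[X ≥ 13] ≤ 9/13 ≈ 0.69231.


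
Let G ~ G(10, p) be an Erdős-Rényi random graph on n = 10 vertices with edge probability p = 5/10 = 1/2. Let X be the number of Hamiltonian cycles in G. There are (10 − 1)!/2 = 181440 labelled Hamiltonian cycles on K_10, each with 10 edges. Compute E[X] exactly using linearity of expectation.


K_10 has (10 − 1)!/2 = 181440 labelled Hamiltonian cycles.
For each such Hamiltonian cycle H, let X_H = 1 if all 10 edges of H are present in G. Then P[X_H = 1] = p^{10} = (1/2)^{10} = 1/1024.
Summing the indicators: E[X] = Σ_H E[X_H] = 181440 · p^{10} = 181440 · 1/1024 = 2835/16.
Numerically: E[X] ≈ 177.

E[X] = 181440 · (1/2)^{10} = 2835/16 ≈ 177.


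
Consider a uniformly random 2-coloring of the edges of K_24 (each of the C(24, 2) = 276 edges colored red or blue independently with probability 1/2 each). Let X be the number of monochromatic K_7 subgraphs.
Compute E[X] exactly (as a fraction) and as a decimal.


Let X = Σ_S X_S over the C(24, 7) = 346104 subsets S of size 7, where X_S = 1 if the K_7 on S is monochromatic.
For a fixed S, the K_7 on S has C(7, 2) = 21 edges. P[all 21 edges red] = (1/2)^21, and likewise for blue, so P[monochromatic] = 2·(1/2)^21 = 2^{1 − 21} = 1/1048576.
Summing: E[X] = C(24, 7) · 2^{1 − 21} = 346104 · 1/1048576 = 43263/131072.
Numerically: E[X] ≈ 0.3301.

E[X] = C(24,7)·2^(1−C(7,2)) = 43263/131072 ≈ 0.3301.


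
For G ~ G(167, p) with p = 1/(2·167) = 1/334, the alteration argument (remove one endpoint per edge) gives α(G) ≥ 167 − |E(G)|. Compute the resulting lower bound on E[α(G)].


E[|E(G)|] = C(167, 2)·p = 13861 · (1/334) = 83/2.
E[α(G)] ≥ n − E[|E(G)|] = 167 − 83/2 = 251/2.
Numerically: ≈ 125.5000.
(This is only a lower bound; the true E[α(G)] may be larger.)

E[α(G)] ≥ 251/2 ≈ 125.5000.


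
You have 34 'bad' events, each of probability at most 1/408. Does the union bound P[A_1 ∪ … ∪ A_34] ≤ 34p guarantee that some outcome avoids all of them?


Union bound: P[∪_{i=1}^{34} A_i] ≤ Σ_i P[A_i] ≤ 34·p = 34·(1/408) = 1/12.
Numerically: 1/12 ≈ 0.0833333.
Is 1/12 < 1? YES.
Since P[∪ A_i] ≤ 1/12 < 1, the complement has P[∩ A_i^c] ≥ 1 − 1/12 = 11/12 > 0, so some outcome avoids every A_i.

34·p = 1/12 ≈ 0.0833333; existence CERTIFIED by the union bound.
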